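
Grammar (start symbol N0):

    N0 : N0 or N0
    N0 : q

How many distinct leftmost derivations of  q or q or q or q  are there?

Parse trees for q or q or q or q:
  [N0 [N0 q] or [N0 [N0 q] or [N0 [N0 q] or [N0 q]]]]
  [N0 [N0 q] or [N0 [N0 [N0 q] or [N0 q]] or [N0 q]]]
  [N0 [N0 [N0 q] or [N0 q]] or [N0 [N0 q] or [N0 q]]]
  [N0 [N0 [N0 q] or [N0 [N0 q] or [N0 q]]] or [N0 q]]
  [N0 [N0 [N0 [N0 q] or [N0 q]] or [N0 q]] or [N0 q]]

5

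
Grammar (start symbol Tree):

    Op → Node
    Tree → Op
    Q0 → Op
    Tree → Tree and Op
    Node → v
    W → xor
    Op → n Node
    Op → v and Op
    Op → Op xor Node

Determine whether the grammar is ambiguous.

Ambiguous

Witness: v and v

Derivation 1: Tree ⇒ Op ⇒ v and Op ⇒ v and Node ⇒ v and v
Derivation 2: Tree ⇒ Tree and Op ⇒ Op and Op ⇒ Node and Op ⇒ v and Op ⇒ v and Node ⇒ v and v

Two distinct leftmost derivations for the same string.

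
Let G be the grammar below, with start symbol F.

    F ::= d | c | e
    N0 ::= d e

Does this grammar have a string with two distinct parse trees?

Unambiguous

(N0 is unreachable from F, so its rules don't affect L(F).) Restricted to the reachable nonterminals, every rule has the form A → t or A → t B, and no two rules for the same A share a first terminal. The grammar encodes a DFA — one run per string.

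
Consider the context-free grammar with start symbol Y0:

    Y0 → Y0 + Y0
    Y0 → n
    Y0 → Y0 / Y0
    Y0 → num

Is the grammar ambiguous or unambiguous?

Ambiguous

Witness: n + n + n

Derivation 1: Y0 ⇒ Y0 + Y0 ⇒ Y0 + Y0 + Y0 ⇒ n + Y0 + Y0 ⇒ n + n + Y0 ⇒ n + n + n
Derivation 2: Y0 ⇒ Y0 + Y0 ⇒ n + Y0 ⇒ n + Y0 + Y0 ⇒ n + n + Y0 ⇒ n + n + n

Two distinct leftmost derivations for the same string.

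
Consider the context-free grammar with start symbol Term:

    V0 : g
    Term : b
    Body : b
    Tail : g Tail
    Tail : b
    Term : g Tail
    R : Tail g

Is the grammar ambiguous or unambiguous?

(V0, R, Body are unreachable from Term, so their rules don't affect L(Term).) Restricted to the reachable nonterminals, every rule has the form A → t or A → t B, and no two rules for the same A share a first terminal. The grammar encodes a DFA — one run per string.

Unambiguous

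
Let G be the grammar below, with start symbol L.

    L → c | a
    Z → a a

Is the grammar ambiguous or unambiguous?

Only L is reachable from L; ignoring the rest: Restricted to the reachable nonterminals, every rule has the form A → t or A → t B, and no two rules for the same A share a first terminal. The grammar encodes a DFA — one run per string.

Unambiguous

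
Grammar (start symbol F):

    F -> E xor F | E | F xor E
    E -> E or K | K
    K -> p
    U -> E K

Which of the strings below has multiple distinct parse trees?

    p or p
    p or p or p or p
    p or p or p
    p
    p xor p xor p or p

p or p: 1 tree
p or p or p or p: 1 tree
p or p or p: 1 tree
p: 1 tree
p xor p xor p or p: 4 trees

p xor p xor p or p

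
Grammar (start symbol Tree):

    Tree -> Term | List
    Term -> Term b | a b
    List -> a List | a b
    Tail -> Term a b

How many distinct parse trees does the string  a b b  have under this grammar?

1

Parse trees for a b b:
  [Tree [Term [Term a b] b]]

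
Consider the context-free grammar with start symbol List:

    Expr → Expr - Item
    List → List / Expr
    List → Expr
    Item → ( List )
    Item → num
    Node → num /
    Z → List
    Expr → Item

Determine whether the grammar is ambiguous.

Unambiguous

(Z, Node are unreachable from List, so their rules don't affect L(List).) This is a standard precedence ladder (List over Expr over Item), with each level left-recursive on its own operator ('/' at List, '-' at Expr). That structure is LR(1), hence unambiguous.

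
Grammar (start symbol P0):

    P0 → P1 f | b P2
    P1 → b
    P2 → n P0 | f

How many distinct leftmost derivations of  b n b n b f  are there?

2

Parse trees for b n b n b f:
  [P0 b [P2 n [P0 b [P2 n [P0 [P1 b] f]]]]]
  [P0 b [P2 n [P0 b [P2 n [P0 b [P2 f]]]]]]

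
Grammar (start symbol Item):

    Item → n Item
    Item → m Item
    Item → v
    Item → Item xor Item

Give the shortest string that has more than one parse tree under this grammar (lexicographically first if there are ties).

m v xor v

length 1: no string has ≥2 trees
length 2: no string has ≥2 trees
length 3: no string has ≥2 trees
length 4: m v xor v has 2 parse trees

Two derivations of m v xor v:
  Item ⇒ m Item ⇒ m Item xor Item ⇒ m v xor Item ⇒ m v xor v
  Item ⇒ Item xor Item ⇒ m Item xor Item ⇒ m v xor Item ⇒ m v xor v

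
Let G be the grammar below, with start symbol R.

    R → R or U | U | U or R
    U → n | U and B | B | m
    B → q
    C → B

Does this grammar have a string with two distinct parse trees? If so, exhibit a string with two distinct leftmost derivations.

Ambiguous

Witness: m or m

Derivation 1: R ⇒ R or U ⇒ U or U ⇒ m or U ⇒ m or m
Derivation 2: R ⇒ U or R ⇒ m or R ⇒ m or U ⇒ m or m

Two distinct leftmost derivations for the same string.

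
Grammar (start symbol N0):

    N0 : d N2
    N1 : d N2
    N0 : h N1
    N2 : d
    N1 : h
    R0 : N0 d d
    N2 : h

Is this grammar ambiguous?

Unambiguous

(R0 is unreachable from N0, so its rules don't affect L(N0).) Restricted to the reachable nonterminals, every rule has the form A → t or A → t B, and no two rules for the same A share a first terminal. The grammar encodes a DFA — one run per string.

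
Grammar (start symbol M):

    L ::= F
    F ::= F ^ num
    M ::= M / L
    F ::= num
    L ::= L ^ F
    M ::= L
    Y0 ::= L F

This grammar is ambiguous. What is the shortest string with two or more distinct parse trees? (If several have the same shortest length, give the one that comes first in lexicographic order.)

length 1: no string has ≥2 trees
length 3: num ^ num has 2 parse trees

Two derivations of num ^ num:
  M ⇒ L ⇒ F ⇒ F ^ num ⇒ num ^ num
  M ⇒ L ⇒ L ^ F ⇒ F ^ F ⇒ num ^ F ⇒ num ^ num

num ^ num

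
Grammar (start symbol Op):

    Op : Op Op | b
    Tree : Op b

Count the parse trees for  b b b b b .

14

Parse trees for b b b b b (showing first 6 of 14):
  [Op [Op b] [Op [Op b] [Op [Op b] [Op [Op b] [Op b]]]]]
  [Op [Op b] [Op [Op b] [Op [Op [Op b] [Op b]] [Op b]]]]
  [Op [Op b] [Op [Op [Op b] [Op b]] [Op [Op b] [Op b]]]]
  [Op [Op b] [Op [Op [Op b] [Op [Op b] [Op b]]] [Op b]]]
  [Op [Op b] [Op [Op [Op [Op b] [Op b]] [Op b]] [Op b]]]
  [Op [Op [Op b] [Op b]] [Op [Op b] [Op [Op b] [Op b]]]]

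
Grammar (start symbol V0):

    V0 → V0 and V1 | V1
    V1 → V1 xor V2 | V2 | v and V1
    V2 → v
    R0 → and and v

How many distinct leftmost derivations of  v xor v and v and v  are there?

2

Parse trees for v xor v and v and v:
  [V0 [V0 [V1 [V1 [V2 v]] xor [V2 v]]] and [V1 v and [V1 [V2 v]]]]
  [V0 [V0 [V0 [V1 [V1 [V2 v]] xor [V2 v]]] and [V1 [V2 v]]] and [V1 [V2 v]]]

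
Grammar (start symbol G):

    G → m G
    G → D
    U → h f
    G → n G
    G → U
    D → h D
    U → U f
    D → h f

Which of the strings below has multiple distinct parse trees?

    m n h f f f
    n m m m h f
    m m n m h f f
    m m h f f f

m n h f f f: 1 tree
n m m m h f: 2 trees
m m n m h f f: 1 tree
m m h f f f: 1 tree

n m m m h f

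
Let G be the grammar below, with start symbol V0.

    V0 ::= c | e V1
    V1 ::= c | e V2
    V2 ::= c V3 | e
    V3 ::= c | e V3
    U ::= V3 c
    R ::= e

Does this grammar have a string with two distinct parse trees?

Unambiguous

Only V0, V1, V2, V3 are reachable from V0; ignoring the rest: Each reachable nonterminal has at most one production per leading terminal, and all productions are right-linear; the derivation is determined token-by-token.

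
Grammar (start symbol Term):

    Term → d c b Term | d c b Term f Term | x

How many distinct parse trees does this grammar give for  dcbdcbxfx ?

2

Parse trees for dcbdcbxfx:
  [Term d c b [Term d c b [Term x] f [Term x]]]
  [Term d c b [Term d c b [Term x]] f [Term x]]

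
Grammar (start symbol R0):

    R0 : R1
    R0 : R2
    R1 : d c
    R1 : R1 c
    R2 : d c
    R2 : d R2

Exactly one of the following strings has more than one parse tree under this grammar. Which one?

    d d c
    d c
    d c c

d c

d d c: 1 tree
d c: 2 trees
d c c: 1 tree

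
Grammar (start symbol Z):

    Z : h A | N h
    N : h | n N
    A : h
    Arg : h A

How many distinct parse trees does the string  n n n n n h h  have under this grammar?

Parse trees for n n n n n h h:
  [Z [N n [N n [N n [N n [N n [N h]]]]]] h]

1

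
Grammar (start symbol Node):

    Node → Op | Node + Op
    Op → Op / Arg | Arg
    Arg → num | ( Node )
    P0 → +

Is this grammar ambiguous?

Only Node, Op, Arg are reachable from Node; ignoring the rest: Node → Node + Op | Op  ;  Op → Op / Arg | Arg  — a left-associative chain with Arg at the bottom. Each string factors uniquely by precedence.

Unambiguous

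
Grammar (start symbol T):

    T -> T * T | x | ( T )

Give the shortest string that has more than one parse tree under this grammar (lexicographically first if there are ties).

x * x * x

length 1: no string has ≥2 trees
length 3: no string has ≥2 trees
length 5: x * x * x has 2 parse trees

Two derivations of x * x * x:
  T ⇒ T * T ⇒ T * T * T ⇒ x * T * T ⇒ x * x * T ⇒ x * x * x
  T ⇒ T * T ⇒ x * T ⇒ x * T * T ⇒ x * x * T ⇒ x * x * x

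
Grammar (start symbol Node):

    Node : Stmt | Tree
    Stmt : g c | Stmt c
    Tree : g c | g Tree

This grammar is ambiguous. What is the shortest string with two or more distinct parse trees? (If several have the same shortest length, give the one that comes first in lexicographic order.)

length 2: g c has 2 parse trees

Two derivations of g c:
  Node ⇒ Stmt ⇒ g c
  Node ⇒ Tree ⇒ g c

g c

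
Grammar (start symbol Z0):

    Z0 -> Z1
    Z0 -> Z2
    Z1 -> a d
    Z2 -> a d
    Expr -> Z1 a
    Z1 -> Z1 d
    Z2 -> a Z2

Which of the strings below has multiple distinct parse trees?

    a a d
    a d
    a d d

a a d: 1 tree
a d: 2 trees
a d d: 1 tree

a d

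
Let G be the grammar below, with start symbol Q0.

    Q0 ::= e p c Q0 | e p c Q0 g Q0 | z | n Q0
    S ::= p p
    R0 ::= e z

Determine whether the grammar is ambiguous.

Ambiguous

Witness: e p c e p c z g z

Derivation 1: Q0 ⇒ e p c Q0 ⇒ e p c e p c Q0 g Q0 ⇒ e p c e p c z g Q0 ⇒ e p c e p c z g z
Derivation 2: Q0 ⇒ e p c Q0 g Q0 ⇒ e p c e p c Q0 g Q0 ⇒ e p c e p c z g Q0 ⇒ e p c e p c z g z

Two distinct leftmost derivations for the same string.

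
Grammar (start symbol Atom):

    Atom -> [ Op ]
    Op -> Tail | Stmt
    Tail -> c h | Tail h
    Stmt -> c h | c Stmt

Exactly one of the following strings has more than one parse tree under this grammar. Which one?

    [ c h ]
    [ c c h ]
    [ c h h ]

[ c h ]: 2 trees
[ c c h ]: 1 tree
[ c h h ]: 1 tree

[ c h ]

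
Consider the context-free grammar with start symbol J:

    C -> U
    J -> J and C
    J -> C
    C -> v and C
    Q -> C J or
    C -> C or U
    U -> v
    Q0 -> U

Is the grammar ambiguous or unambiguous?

Witness: v and v

Derivation 1: J ⇒ J and C ⇒ C and C ⇒ U and C ⇒ v and C ⇒ v and U ⇒ v and v
Derivation 2: J ⇒ C ⇒ v and C ⇒ v and U ⇒ v and v

Two distinct leftmost derivations for the same string.

Ambiguous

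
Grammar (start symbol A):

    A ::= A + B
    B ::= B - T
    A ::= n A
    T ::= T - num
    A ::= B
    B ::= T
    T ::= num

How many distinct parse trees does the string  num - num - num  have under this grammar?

4

Parse trees for num - num - num:
  [A [B [B [T num]] - [T [T num] - num]]]
  [A [B [B [B [T num]] - [T num]] - [T num]]]
  [A [B [B [T [T num] - num]] - [T num]]]
  [A [B [T [T [T num] - num] - num]]]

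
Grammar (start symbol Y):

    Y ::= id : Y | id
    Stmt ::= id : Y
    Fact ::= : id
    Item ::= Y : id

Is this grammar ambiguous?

Unambiguous

Only Y is reachable from Y; ignoring the rest: Right-recursive list with a separator: after each atom, whether the separator follows determines the rule. One parse per string.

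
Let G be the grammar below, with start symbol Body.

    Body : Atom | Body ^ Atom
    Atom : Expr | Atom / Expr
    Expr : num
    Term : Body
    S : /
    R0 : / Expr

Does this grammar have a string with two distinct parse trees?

Only Body, Atom, Expr are reachable from Body; ignoring the rest: Body → Body ^ Atom | Atom  ;  Atom → Atom / Expr | Expr  — a left-associative chain with Expr at the bottom. Each string factors uniquely by precedence.

Unambiguous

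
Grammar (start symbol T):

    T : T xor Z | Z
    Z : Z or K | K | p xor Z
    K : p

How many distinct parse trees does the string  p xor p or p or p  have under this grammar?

4

Parse trees for p xor p or p or p:
  [T [T [Z [K p]]] xor [Z [Z [Z [K p]] or [K p]] or [K p]]]
  [T [Z [Z [Z p xor [Z [K p]]] or [K p]] or [K p]]]
  [T [Z [Z p xor [Z [Z [K p]] or [K p]]] or [K p]]]
  [T [Z p xor [Z [Z [Z [K p]] or [K p]] or [K p]]]]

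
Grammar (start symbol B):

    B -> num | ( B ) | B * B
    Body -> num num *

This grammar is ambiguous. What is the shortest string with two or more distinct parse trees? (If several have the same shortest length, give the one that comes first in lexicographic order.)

length 1: no string has ≥2 trees
length 3: no string has ≥2 trees
length 5: num * num * num has 2 parse trees

Two derivations of num * num * num:
  B ⇒ B * B ⇒ num * B ⇒ num * B * B ⇒ num * num * B ⇒ num * num * num
  B ⇒ B * B ⇒ B * B * B ⇒ num * B * B ⇒ num * num * B ⇒ num * num * num

num * num * num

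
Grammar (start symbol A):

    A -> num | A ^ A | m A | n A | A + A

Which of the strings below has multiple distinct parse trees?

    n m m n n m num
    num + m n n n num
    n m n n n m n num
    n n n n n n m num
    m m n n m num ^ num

m m n n m num ^ num

n m m n n m num: 1 tree
num + m n n n num: 1 tree
n m n n n m n num: 1 tree
n n n n n n m num: 1 tree
m m n n m num ^ num: 6 trees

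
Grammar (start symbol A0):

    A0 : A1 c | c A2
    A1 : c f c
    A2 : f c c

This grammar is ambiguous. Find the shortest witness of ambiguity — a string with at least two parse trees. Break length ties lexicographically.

c f c c

length 4: c f c c has 2 parse trees

Two derivations of c f c c:
  A0 ⇒ A1 c ⇒ c f c c
  A0 ⇒ c A2 ⇒ c f c c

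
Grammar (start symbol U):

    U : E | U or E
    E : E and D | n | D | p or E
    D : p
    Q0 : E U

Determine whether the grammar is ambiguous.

Witness: p or n

Derivation 1: U ⇒ E ⇒ p or E ⇒ p or n
Derivation 2: U ⇒ U or E ⇒ E or E ⇒ D or E ⇒ p or E ⇒ p or n

Two distinct leftmost derivations for the same string.

Ambiguous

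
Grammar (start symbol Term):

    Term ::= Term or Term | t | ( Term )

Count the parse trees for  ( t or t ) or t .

Parse trees for ( t or t ) or t:
  [Term [Term ( [Term [Term t] or [Term t]] )] or [Term t]]

1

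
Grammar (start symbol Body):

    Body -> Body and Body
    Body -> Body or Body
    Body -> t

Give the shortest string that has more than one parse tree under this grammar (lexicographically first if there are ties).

t and t and t

length 1: no string has ≥2 trees
length 3: no string has ≥2 trees
length 5: t and t and t has 2 parse trees

Two derivations of t and t and t:
  Body ⇒ Body and Body ⇒ Body and Body and Body ⇒ t and Body and Body ⇒ t and t and Body ⇒ t and t and t
  Body ⇒ Body and Body ⇒ t and Body ⇒ t and Body and Body ⇒ t and t and Body ⇒ t and t and t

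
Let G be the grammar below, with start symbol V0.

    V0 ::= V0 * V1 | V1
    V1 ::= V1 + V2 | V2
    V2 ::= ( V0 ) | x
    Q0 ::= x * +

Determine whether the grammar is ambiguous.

Only V0, V1, V2 are reachable from V0; ignoring the rest: V0 → V0 * V1 | V1  ;  V1 → V1 + V2 | V2  — a left-associative chain with V2 at the bottom. Each string factors uniquely by precedence.

Unambiguous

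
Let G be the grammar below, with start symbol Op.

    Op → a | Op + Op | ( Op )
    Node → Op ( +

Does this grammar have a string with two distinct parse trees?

Witness: a + a + a

Derivation 1: Op ⇒ Op + Op ⇒ a + Op ⇒ a + Op + Op ⇒ a + a + Op ⇒ a + a + a
Derivation 2: Op ⇒ Op + Op ⇒ Op + Op + Op ⇒ a + Op + Op ⇒ a + a + Op ⇒ a + a + a

Two distinct leftmost derivations for the same string.

Ambiguous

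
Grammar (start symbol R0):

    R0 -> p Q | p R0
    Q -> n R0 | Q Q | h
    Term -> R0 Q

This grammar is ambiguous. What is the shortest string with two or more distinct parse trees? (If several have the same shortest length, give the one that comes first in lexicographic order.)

length 2: no string has ≥2 trees
length 3: no string has ≥2 trees
length 4: p h h h has 2 parse trees

Two derivations of p h h h:
  R0 ⇒ p Q ⇒ p Q Q ⇒ p Q Q Q ⇒ p h Q Q ⇒ p h h Q ⇒ p h h h
  R0 ⇒ p Q ⇒ p Q Q ⇒ p h Q ⇒ p h Q Q ⇒ p h h Q ⇒ p h h h

p h h h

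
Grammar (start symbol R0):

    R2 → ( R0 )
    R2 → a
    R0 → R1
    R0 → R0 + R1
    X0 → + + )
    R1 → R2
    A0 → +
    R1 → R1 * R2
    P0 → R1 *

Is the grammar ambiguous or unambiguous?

Unambiguous

(P0, A0, X0 are unreachable from R0, so their rules don't affect L(R0).) The grammar is stratified — R0 handles '+' (left-recursive), R1 handles '*', R2 atoms. Each operator has a fixed associativity and precedence level, so every string has one parse.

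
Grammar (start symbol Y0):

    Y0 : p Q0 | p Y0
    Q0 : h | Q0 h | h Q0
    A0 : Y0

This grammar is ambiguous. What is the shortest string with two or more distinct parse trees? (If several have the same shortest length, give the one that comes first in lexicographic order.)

length 2: no string has ≥2 trees
length 3: p h h has 2 parse trees

Two derivations of p h h:
  Y0 ⇒ p Q0 ⇒ p Q0 h ⇒ p h h
  Y0 ⇒ p Q0 ⇒ p h Q0 ⇒ p h h

p h h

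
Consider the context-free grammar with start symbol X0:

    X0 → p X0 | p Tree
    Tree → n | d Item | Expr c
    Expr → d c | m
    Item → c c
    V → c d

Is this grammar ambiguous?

Witness: p d c c

Derivation 1: X0 ⇒ p Tree ⇒ p d Item ⇒ p d c c
Derivation 2: X0 ⇒ p Tree ⇒ p Expr c ⇒ p d c c

Two distinct leftmost derivations for the same string.

Ambiguous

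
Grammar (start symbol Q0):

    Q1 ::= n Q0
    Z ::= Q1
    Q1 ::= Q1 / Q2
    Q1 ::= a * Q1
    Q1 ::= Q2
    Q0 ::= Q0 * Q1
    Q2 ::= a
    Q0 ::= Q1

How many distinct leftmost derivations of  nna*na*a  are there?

17

Parse trees for nna*na*a (showing first 6 of 17):
  [Q0 [Q0 [Q1 n [Q0 [Q1 n [Q0 [Q1 [Q2 a]]]]]]] * [Q1 n [Q0 [Q0 [Q1 [Q2 a]]] * [Q1 [Q2 a]]]]]
  [Q0 [Q0 [Q1 n [Q0 [Q1 n [Q0 [Q1 [Q2 a]]]]]]] * [Q1 n [Q0 [Q1 a * [Q1 [Q2 a]]]]]]
  [Q0 [Q0 [Q0 [Q1 n [Q0 [Q1 n [Q0 [Q1 [Q2 a]]]]]]] * [Q1 n [Q0 [Q1 [Q2 a]]]]] * [Q1 [Q2 a]]]
  [Q0 [Q0 [Q1 n [Q0 [Q0 [Q1 n [Q0 [Q1 [Q2 a]]]]] * [Q1 n [Q0 [Q1 [Q2 a]]]]]]] * [Q1 [Q2 a]]]
  [Q0 [Q0 [Q1 n [Q0 [Q1 n [Q0 [Q0 [Q1 [Q2 a]]] * [Q1 n [Q0 [Q1 [Q2 a]]]]]]]]] * [Q1 [Q2 a]]]
  [Q0 [Q0 [Q1 n [Q0 [Q1 n [Q0 [Q1 a * [Q1 n [Q0 [Q1 [Q2 a]]]]]]]]]] * [Q1 [Q2 a]]]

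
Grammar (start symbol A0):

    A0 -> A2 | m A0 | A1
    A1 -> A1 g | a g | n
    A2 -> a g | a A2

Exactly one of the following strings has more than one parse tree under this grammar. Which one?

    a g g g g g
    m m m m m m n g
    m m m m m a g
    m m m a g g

a g g g g g: 1 tree
m m m m m m n g: 1 tree
m m m m m a g: 2 trees
m m m a g g: 1 tree

m m m m m a g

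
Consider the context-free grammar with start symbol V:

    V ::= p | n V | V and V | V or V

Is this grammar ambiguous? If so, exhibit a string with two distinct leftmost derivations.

Witness: n p and p

Derivation 1: V ⇒ n V ⇒ n V and V ⇒ n p and V ⇒ n p and p
Derivation 2: V ⇒ V and V ⇒ n V and V ⇒ n p and V ⇒ n p and p

Two distinct leftmost derivations for the same string.

Ambiguous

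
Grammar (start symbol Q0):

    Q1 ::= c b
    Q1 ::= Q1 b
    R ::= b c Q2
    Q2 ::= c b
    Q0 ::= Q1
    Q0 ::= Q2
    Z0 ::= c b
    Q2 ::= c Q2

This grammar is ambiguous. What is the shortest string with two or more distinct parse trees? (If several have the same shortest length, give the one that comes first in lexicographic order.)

c b

length 2: c b has 2 parse trees

Two derivations of c b:
  Q0 ⇒ Q1 ⇒ c b
  Q0 ⇒ Q2 ⇒ c b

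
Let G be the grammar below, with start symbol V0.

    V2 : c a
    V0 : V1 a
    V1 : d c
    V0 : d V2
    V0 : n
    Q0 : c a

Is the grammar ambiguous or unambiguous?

Ambiguous

Witness: d c a

Derivation 1: V0 ⇒ V1 a ⇒ d c a
Derivation 2: V0 ⇒ d V2 ⇒ d c a

Two distinct leftmost derivations for the same string.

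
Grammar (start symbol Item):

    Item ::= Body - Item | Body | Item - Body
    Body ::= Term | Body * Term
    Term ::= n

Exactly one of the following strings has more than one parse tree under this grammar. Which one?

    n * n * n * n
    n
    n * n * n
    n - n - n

n - n - n

n * n * n * n: 1 tree
n: 1 tree
n * n * n: 1 tree
n - n - n: 4 trees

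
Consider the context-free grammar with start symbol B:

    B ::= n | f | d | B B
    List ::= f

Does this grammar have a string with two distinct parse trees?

Ambiguous

Witness: d d d

Derivation 1: B ⇒ B B ⇒ d B ⇒ d B B ⇒ d d B ⇒ d d d
Derivation 2: B ⇒ B B ⇒ B B B ⇒ d B B ⇒ d d B ⇒ d d d

Two distinct leftmost derivations for the same string.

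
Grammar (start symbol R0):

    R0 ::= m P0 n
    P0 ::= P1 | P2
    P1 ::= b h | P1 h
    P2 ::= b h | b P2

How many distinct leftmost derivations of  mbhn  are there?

2

Parse trees for mbhn:
  [R0 m [P0 [P1 b h]] n]
  [R0 m [P0 [P2 b h]] n]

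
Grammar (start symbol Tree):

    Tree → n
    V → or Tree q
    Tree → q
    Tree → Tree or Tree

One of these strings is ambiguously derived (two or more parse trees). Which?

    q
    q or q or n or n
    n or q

q: 1 tree
q or q or n or n: 5 trees
n or q: 1 tree

q or q or n or n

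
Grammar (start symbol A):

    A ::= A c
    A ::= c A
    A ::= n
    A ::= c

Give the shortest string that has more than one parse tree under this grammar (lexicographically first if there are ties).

c c

length 1: no string has ≥2 trees
length 2: c c has 2 parse trees

Two derivations of c c:
  A ⇒ A c ⇒ c c
  A ⇒ c A ⇒ c c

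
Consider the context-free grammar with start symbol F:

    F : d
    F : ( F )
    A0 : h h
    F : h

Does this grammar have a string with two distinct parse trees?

(A0 is unreachable from F, so its rules don't affect L(F).) Each string is a nest of matched brackets around a single atom. An opening bracket forces the recursive rule; an atom forces the base rule.

Unambiguous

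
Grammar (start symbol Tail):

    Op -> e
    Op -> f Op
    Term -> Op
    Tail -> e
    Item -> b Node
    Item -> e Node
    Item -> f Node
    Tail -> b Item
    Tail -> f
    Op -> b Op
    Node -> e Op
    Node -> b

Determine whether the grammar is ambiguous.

Only Tail, Item, Node, Op are reachable from Tail; ignoring the rest: Each reachable nonterminal has at most one production per leading terminal, and all productions are right-linear; the derivation is determined token-by-token.

Unambiguous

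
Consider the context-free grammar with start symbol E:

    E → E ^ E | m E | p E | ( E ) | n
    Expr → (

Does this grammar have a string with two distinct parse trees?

Ambiguous

Witness: m n ^ n

Derivation 1: E ⇒ E ^ E ⇒ m E ^ E ⇒ m n ^ E ⇒ m n ^ n
Derivation 2: E ⇒ m E ⇒ m E ^ E ⇒ m n ^ E ⇒ m n ^ n

Two distinct leftmost derivations for the same string.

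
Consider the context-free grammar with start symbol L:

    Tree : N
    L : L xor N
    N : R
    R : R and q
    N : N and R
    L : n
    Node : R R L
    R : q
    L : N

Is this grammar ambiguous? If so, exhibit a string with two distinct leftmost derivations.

Witness: q and q

Derivation 1: L ⇒ N ⇒ R ⇒ R and q ⇒ q and q
Derivation 2: L ⇒ N ⇒ N and R ⇒ R and R ⇒ q and R ⇒ q and q

Two distinct leftmost derivations for the same string.

Ambiguous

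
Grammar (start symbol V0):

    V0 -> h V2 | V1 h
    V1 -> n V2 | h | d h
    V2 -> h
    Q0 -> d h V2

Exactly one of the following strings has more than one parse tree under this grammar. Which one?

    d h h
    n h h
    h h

d h h: 1 tree
n h h: 1 tree
h h: 2 trees

h h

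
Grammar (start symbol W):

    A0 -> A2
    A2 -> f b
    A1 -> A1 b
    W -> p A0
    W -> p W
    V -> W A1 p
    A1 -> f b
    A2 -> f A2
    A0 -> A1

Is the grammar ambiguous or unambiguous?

Witness: p f b

Derivation 1: W ⇒ p A0 ⇒ p A2 ⇒ p f b
Derivation 2: W ⇒ p A0 ⇒ p A1 ⇒ p f b

Two distinct leftmost derivations for the same string.

Ambiguous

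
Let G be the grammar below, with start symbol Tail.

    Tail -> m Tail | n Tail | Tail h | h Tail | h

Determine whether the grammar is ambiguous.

Ambiguous

Witness: h h

Derivation 1: Tail ⇒ Tail h ⇒ h h
Derivation 2: Tail ⇒ h Tail ⇒ h h

Two distinct leftmost derivations for the same string.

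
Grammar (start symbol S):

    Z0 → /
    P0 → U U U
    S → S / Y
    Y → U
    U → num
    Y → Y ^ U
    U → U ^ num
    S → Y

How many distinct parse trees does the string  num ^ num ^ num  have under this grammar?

Parse trees for num ^ num ^ num:
  [S [Y [U [U [U num] ^ num] ^ num]]]
  [S [Y [Y [U num]] ^ [U [U num] ^ num]]]
  [S [Y [Y [U [U num] ^ num]] ^ [U num]]]
  [S [Y [Y [Y [U num]] ^ [U num]] ^ [U num]]]

4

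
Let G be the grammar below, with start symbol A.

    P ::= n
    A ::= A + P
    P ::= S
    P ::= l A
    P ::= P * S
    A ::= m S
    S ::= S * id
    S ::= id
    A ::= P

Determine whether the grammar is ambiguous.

Ambiguous

Witness: id * id

Derivation 1: A ⇒ P ⇒ S ⇒ S * id ⇒ id * id
Derivation 2: A ⇒ P ⇒ P * S ⇒ S * S ⇒ id * S ⇒ id * id

Two distinct leftmost derivations for the same string.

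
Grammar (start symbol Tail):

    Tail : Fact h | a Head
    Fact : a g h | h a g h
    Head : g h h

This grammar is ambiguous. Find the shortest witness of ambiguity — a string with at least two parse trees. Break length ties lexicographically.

length 4: a g h h has 2 parse trees

Two derivations of a g h h:
  Tail ⇒ Fact h ⇒ a g h h
  Tail ⇒ a Head ⇒ a g h h

a g h h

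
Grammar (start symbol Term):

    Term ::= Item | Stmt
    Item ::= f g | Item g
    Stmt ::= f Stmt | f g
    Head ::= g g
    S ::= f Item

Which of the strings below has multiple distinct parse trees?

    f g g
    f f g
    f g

f g g: 1 tree
f f g: 1 tree
f g: 2 trees

f g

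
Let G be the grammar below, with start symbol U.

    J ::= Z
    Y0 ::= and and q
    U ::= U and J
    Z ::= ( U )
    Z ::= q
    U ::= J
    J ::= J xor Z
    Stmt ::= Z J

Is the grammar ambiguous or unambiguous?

(Y0, Stmt are unreachable from U, so their rules don't affect L(U).) The grammar is stratified — U handles 'and' (left-recursive), J handles 'xor', Z atoms. Each operator has a fixed associativity and precedence level, so every string has one parse.

Unambiguous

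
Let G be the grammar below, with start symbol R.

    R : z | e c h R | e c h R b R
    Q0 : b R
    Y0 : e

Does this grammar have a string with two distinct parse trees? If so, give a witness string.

Ambiguous

Witness: e c h e c h z b z

Derivation 1: R ⇒ e c h R ⇒ e c h e c h R b R ⇒ e c h e c h z b R ⇒ e c h e c h z b z
Derivation 2: R ⇒ e c h R b R ⇒ e c h e c h R b R ⇒ e c h e c h z b R ⇒ e c h e c h z b z

Two distinct leftmost derivations for the same string.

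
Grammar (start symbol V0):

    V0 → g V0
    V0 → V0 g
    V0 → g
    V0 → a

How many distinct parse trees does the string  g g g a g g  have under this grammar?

10

Parse trees for g g g a g g (showing first 6 of 10):
  [V0 g [V0 g [V0 g [V0 [V0 [V0 a] g] g]]]]
  [V0 g [V0 g [V0 [V0 g [V0 [V0 a] g]] g]]]
  [V0 g [V0 g [V0 [V0 [V0 g [V0 a]] g] g]]]
  [V0 g [V0 [V0 g [V0 g [V0 [V0 a] g]]] g]]
  [V0 g [V0 [V0 g [V0 [V0 g [V0 a]] g]] g]]
  [V0 g [V0 [V0 [V0 g [V0 g [V0 a]]] g] g]]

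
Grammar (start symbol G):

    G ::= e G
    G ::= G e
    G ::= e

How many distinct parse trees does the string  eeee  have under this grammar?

8

Parse trees for eeee:
  [G e [G e [G e [G e]]]]
  [G e [G e [G [G e] e]]]
  [G e [G [G e [G e]] e]]
  [G e [G [G [G e] e] e]]
  [G [G e [G e [G e]]] e]
  [G [G e [G [G e] e]] e]
  [G [G [G e [G e]] e] e]
  [G [G [G [G e] e] e] e]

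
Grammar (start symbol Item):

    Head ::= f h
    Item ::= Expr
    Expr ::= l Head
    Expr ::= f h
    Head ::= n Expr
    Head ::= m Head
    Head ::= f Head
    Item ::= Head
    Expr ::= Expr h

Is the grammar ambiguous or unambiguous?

Ambiguous

Witness: f h

Derivation 1: Item ⇒ Expr ⇒ f h
Derivation 2: Item ⇒ Head ⇒ f h

Two distinct leftmost derivations for the same string.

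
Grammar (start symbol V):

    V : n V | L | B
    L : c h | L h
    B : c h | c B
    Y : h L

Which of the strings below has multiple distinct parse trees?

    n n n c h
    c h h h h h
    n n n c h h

n n n c h: 2 trees
c h h h h h: 1 tree
n n n c h h: 1 tree

n n n c h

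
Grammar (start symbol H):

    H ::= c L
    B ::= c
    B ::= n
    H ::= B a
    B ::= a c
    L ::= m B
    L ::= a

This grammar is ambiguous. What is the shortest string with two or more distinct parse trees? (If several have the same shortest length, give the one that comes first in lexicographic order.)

length 2: c a has 2 parse trees

Two derivations of c a:
  H ⇒ c L ⇒ c a
  H ⇒ B a ⇒ c a

c a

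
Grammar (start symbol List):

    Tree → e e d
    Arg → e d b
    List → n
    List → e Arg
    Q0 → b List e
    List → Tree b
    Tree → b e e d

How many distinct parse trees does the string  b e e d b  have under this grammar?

1

Parse trees for b e e d b:
  [List [Tree b e e d] b]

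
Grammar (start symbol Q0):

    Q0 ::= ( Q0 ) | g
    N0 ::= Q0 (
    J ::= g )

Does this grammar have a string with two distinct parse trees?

Only Q0 is reachable from Q0; ignoring the rest: Each string is a nest of matched brackets around a single atom. An opening bracket forces the recursive rule; an atom forces the base rule.

Unambiguous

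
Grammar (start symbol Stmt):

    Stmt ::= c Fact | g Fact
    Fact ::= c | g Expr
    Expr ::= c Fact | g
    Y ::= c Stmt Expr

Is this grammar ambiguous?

Unambiguous

Only Stmt, Fact, Expr are reachable from Stmt; ignoring the rest: Each reachable nonterminal has at most one production per leading terminal, and all productions are right-linear; the derivation is determined token-by-token.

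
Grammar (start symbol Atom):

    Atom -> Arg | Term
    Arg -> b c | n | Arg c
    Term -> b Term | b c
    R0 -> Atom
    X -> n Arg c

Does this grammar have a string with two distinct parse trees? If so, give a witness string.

Ambiguous

Witness: b c

Derivation 1: Atom ⇒ Arg ⇒ b c
Derivation 2: Atom ⇒ Term ⇒ b c

Two distinct leftmost derivations for the same string.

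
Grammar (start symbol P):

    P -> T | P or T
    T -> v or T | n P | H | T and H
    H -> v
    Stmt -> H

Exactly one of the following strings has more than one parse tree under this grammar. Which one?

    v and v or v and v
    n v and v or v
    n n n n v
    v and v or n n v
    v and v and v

n v and v or v

v and v or v and v: 1 tree
n v and v or v: 3 trees
n n n n v: 1 tree
v and v or n n v: 1 tree
v and v and v: 1 tree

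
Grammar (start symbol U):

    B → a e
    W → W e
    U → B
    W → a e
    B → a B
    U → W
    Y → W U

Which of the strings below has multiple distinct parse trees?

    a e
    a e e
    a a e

a e

a e: 2 trees
a e e: 1 tree
a a e: 1 tree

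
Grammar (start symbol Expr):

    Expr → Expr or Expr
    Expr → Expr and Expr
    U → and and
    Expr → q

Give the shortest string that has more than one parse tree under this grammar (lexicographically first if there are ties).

q and q and q

length 1: no string has ≥2 trees
length 3: no string has ≥2 trees
length 5: q and q and q has 2 parse trees

Two derivations of q and q and q:
  Expr ⇒ Expr and Expr ⇒ Expr and Expr and Expr ⇒ q and Expr and Expr ⇒ q and q and Expr ⇒ q and q and q
  Expr ⇒ Expr and Expr ⇒ q and Expr ⇒ q and Expr and Expr ⇒ q and q and Expr ⇒ q and q and q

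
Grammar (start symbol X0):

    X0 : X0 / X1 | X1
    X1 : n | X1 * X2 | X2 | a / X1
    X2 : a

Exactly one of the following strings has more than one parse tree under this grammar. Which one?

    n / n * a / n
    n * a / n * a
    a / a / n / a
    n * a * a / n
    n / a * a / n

a / a / n / a

n / n * a / n: 1 tree
n * a / n * a: 1 tree
a / a / n / a: 4 trees
n * a * a / n: 1 tree
n / a * a / n: 1 tree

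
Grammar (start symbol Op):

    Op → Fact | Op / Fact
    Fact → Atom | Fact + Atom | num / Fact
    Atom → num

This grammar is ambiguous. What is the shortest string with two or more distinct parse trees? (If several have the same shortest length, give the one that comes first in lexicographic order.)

length 1: no string has ≥2 trees
length 3: num / num has 2 parse trees

Two derivations of num / num:
  Op ⇒ Fact ⇒ num / Fact ⇒ num / Atom ⇒ num / num
  Op ⇒ Op / Fact ⇒ Fact / Fact ⇒ Atom / Fact ⇒ num / Fact ⇒ num / Atom ⇒ num / num

num / num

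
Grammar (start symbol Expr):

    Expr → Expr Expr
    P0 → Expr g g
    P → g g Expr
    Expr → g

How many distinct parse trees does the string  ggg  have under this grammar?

Parse trees for ggg:
  [Expr [Expr g] [Expr [Expr g] [Expr g]]]
  [Expr [Expr [Expr g] [Expr g]] [Expr g]]

2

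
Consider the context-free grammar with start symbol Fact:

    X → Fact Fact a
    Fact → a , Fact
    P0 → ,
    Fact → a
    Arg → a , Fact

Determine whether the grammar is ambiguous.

Unambiguous

(Arg, P0, X are unreachable from Fact, so their rules don't affect L(Fact).) Right-recursive list with a separator: after each atom, whether the separator follows determines the rule. One parse per string.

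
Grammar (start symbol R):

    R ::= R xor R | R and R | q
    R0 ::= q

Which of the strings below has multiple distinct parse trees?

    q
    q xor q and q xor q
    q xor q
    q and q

q xor q and q xor q

q: 1 tree
q xor q and q xor q: 5 trees
q xor q: 1 tree
q and q: 1 tree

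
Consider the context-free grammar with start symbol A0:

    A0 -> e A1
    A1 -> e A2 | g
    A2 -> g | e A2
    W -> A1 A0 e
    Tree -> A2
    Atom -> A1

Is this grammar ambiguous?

Only A0, A1, A2 are reachable from A0; ignoring the rest: Each reachable nonterminal has at most one production per leading terminal, and all productions are right-linear; the derivation is determined token-by-token.

Unambiguous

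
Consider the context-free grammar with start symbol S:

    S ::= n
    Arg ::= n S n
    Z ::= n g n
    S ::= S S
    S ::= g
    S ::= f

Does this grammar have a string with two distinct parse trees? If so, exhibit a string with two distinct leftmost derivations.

Ambiguous

Witness: f f f

Derivation 1: S ⇒ S S ⇒ S S S ⇒ f S S ⇒ f f S ⇒ f f f
Derivation 2: S ⇒ S S ⇒ f S ⇒ f S S ⇒ f f S ⇒ f f f

Two distinct leftmost derivations for the same string.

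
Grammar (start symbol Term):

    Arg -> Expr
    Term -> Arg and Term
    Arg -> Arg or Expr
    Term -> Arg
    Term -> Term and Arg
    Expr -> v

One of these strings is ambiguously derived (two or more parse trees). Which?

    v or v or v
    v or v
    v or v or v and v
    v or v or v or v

v or v or v and v

v or v or v: 1 tree
v or v: 1 tree
v or v or v and v: 2 trees
v or v or v or v: 1 tree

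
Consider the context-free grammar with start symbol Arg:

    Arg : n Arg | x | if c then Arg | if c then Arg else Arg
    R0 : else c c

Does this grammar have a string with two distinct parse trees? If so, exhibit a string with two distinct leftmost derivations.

Ambiguous

Witness: if c then if c then x else x

Derivation 1: Arg ⇒ if c then Arg ⇒ if c then if c then Arg else Arg ⇒ if c then if c then x else Arg ⇒ if c then if c then x else x
Derivation 2: Arg ⇒ if c then Arg else Arg ⇒ if c then if c then Arg else Arg ⇒ if c then if c then x else Arg ⇒ if c then if c then x else x

Two distinct leftmost derivations for the same string.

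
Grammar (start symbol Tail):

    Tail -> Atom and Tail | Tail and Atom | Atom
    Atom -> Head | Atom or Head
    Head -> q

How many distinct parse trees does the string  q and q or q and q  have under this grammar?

4

Parse trees for q and q or q and q:
  [Tail [Atom [Head q]] and [Tail [Atom [Atom [Head q]] or [Head q]] and [Tail [Atom [Head q]]]]]
  [Tail [Atom [Head q]] and [Tail [Tail [Atom [Atom [Head q]] or [Head q]]] and [Atom [Head q]]]]
  [Tail [Tail [Atom [Head q]] and [Tail [Atom [Atom [Head q]] or [Head q]]]] and [Atom [Head q]]]
  [Tail [Tail [Tail [Atom [Head q]]] and [Atom [Atom [Head q]] or [Head q]]] and [Atom [Head q]]]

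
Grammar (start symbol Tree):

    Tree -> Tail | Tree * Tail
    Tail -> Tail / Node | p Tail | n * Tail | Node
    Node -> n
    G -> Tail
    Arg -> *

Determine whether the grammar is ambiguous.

Ambiguous

Witness: n * n

Derivation 1: Tree ⇒ Tail ⇒ n * Tail ⇒ n * Node ⇒ n * n
Derivation 2: Tree ⇒ Tree * Tail ⇒ Tail * Tail ⇒ Node * Tail ⇒ n * Tail ⇒ n * Node ⇒ n * n

Two distinct leftmost derivations for the same string.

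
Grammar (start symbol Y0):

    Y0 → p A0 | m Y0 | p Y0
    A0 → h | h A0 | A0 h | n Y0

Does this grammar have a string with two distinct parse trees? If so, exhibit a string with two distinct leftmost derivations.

Witness: p h h

Derivation 1: Y0 ⇒ p A0 ⇒ p h A0 ⇒ p h h
Derivation 2: Y0 ⇒ p A0 ⇒ p A0 h ⇒ p h h

Two distinct leftmost derivations for the same string.

Ambiguous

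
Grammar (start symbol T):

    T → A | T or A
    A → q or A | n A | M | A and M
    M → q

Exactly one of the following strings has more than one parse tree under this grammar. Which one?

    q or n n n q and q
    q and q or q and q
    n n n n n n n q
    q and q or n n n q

q or n n n q and q

q or n n n q and q: 9 trees
q and q or q and q: 1 tree
n n n n n n n q: 1 tree
q and q or n n n q: 1 tree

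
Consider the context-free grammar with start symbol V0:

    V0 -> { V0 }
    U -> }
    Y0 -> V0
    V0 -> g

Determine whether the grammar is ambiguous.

Unambiguous

Only V0 is reachable from V0; ignoring the rest: Each string is a nest of matched brackets around a single atom. An opening bracket forces the recursive rule; an atom forces the base rule.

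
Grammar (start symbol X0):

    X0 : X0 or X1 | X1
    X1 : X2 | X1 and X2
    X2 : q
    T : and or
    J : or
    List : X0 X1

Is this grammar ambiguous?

(T, J, List are unreachable from X0, so their rules don't affect L(X0).) This is a standard precedence ladder (X0 over X1 over X2), with each level left-recursive on its own operator ('or' at X0, 'and' at X1). That structure is LR(1), hence unambiguous.

Unambiguous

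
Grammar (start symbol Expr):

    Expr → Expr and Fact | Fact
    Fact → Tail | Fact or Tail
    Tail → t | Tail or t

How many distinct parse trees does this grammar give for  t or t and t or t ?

Parse trees for t or t and t or t:
  [Expr [Expr [Fact [Tail [Tail t] or t]]] and [Fact [Tail [Tail t] or t]]]
  [Expr [Expr [Fact [Tail [Tail t] or t]]] and [Fact [Fact [Tail t]] or [Tail t]]]
  [Expr [Expr [Fact [Fact [Tail t]] or [Tail t]]] and [Fact [Tail [Tail t] or t]]]
  [Expr [Expr [Fact [Fact [Tail t]] or [Tail t]]] and [Fact [Fact [Tail t]] or [Tail t]]]

4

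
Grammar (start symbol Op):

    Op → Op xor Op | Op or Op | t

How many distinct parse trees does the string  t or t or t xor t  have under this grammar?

5

Parse trees for t or t or t xor t:
  [Op [Op [Op t] or [Op [Op t] or [Op t]]] xor [Op t]]
  [Op [Op [Op [Op t] or [Op t]] or [Op t]] xor [Op t]]
  [Op [Op t] or [Op [Op [Op t] or [Op t]] xor [Op t]]]
  [Op [Op t] or [Op [Op t] or [Op [Op t] xor [Op t]]]]
  [Op [Op [Op t] or [Op t]] or [Op [Op t] xor [Op t]]]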